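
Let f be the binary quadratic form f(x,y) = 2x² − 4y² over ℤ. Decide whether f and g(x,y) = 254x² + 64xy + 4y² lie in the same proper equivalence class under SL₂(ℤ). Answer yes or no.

D₁ = 32, D₂ = 32
river cycle of f (length 2): (2, 4, -2), (-2, 4, 2)
river cycle of g (length 2): (-2, 4, 2), (2, 4, -2)
cycles coincide ⇒ equivalent

yes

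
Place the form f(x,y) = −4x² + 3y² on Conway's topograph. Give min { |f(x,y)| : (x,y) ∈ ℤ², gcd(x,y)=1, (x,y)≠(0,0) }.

descent: ρ → (3,6,-1)  [lands on river]
river: ρ → (-1,6,3)
closes: descent 1, river 2
min |a| on river = 1

1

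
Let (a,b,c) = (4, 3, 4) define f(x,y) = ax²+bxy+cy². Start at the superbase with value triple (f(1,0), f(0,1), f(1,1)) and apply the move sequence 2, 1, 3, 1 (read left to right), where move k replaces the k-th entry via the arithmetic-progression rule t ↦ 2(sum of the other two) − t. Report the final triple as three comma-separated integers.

start (4,4,11) = (f(1,0),f(0,1),f(1,1))
replace slot 2: 2·(4+11) − 4 = 26 → (4,26,11)
replace slot 1: 2·(26+11) − 4 = 70 → (70,26,11)
replace slot 3: 2·(70+26) − 11 = 181 → (70,26,181)
replace slot 1: 2·(26+181) − 70 = 344 → (344,26,181)

344,26,181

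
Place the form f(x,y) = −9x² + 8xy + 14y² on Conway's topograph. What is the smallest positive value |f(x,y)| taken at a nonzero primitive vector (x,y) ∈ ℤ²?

river: ρ → (14,20,-3)
river: ρ → (-3,22,7)
river: ρ → (7,20,-6)
river: ρ → (-6,16,13)
river: ρ → (13,10,-9)
river: ρ → (-9,8,14)
closes: descent 0, river 6
min |a| on river = 3

3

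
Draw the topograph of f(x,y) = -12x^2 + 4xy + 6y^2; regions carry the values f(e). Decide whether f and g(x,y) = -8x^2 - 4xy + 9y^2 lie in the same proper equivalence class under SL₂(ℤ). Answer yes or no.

D₁ = 304, D₂ = 304
river cycle of f (length 6): (6, 8, -10), (-10, 12, 4), (4, 12, -10), (-10, 8, 6), (6, 16, -2), (-2, 16, 6)
river cycle of g (length 12): (9, 4, -8), (-8, 12, 5), (5, 8, -12), (-12, 16, 1), (1, 16, -12), (-12, 8, 5), (5, 12, -8), (-8, 4, 9), (9, 14, -3), (-3, 16, 4), … (2 more)
cycles differ ⇒ inequivalent

no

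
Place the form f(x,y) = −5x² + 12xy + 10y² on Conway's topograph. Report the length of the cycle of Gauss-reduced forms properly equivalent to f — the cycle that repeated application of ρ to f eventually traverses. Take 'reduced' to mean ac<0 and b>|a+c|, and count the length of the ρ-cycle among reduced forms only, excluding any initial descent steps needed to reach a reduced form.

D = 344, ⌊√D⌋ = 18
river: ρ → (10,8,-7)
river: ρ → (-7,6,11)
river: ρ → (11,16,-2)
river: ρ → (-2,16,11)
river: ρ → (11,6,-7)
river: ρ → (-7,8,10)
river: ρ → (10,12,-5)
river: ρ → (-5,18,1)
river: ρ → (1,18,-5)
river: ρ → (-5,12,10)
ρ-cycle length = 10 (tail of 0 descent steps not counted)

10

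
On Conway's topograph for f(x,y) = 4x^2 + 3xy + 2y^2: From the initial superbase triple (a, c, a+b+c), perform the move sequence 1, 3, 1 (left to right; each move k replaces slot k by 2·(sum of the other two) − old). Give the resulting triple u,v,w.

start (4,2,9) = (f(1,0),f(0,1),f(1,1))
replace slot 1: 2·(2+9) − 4 = 18 → (18,2,9)
replace slot 3: 2·(18+2) − 9 = 31 → (18,2,31)
replace slot 1: 2·(2+31) − 18 = 48 → (48,2,31)

48,2,31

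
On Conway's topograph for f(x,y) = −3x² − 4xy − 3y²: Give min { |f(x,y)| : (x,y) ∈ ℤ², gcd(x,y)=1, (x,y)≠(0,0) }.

translate: b→-2 (≡4 mod 6), so (3,4,3)→(3,-2,2)
flip: (3,-2,2)→(2,2,3)
reduced (well bottom): (2,2,3) with a≤c, −a<b≤a
well minimum |f| = |-2| = 2 (negative-definite)

2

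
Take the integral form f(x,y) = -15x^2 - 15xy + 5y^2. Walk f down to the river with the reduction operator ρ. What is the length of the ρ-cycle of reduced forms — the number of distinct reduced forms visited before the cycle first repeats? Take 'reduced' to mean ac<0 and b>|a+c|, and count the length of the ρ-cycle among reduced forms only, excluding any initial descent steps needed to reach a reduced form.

D = 525, ⌊√D⌋ = 22
descent: ρ → (5,15,-15)  [lands on river]
river: ρ → (-15,15,5)
ρ-cycle length = 2 (tail of 1 descent step not counted)

2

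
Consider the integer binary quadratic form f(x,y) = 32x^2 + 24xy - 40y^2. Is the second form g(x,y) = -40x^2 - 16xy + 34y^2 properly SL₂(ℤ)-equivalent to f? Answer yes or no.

D₁ = 5696, D₂ = 5696
river cycle of f (length 14): (-40, 56, 16), (16, 72, -8), (-8, 72, 16), (16, 56, -40), (-40, 24, 32), (32, 40, -32), (-32, 24, 40), (40, 56, -16), (-16, 72, 8), (8, 72, -16), … (4 more)
river cycle of g (length 14): (34, 16, -40), (-40, 64, 10), (10, 56, -64), (-64, 72, 2), (2, 72, -64), (-64, 56, 10), (10, 64, -40), (-40, 16, 34), (34, 52, -22), (-22, 36, 50), … (4 more)
cycles differ ⇒ inequivalent

no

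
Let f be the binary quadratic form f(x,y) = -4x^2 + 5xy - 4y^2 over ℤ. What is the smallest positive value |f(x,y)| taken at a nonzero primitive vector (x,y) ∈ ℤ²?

translate: b→3 (≡-5 mod 8), so (4,-5,4)→(4,3,3)
flip: (4,3,3)→(3,-3,4)
translate: b→3 (≡-3 mod 6), so (3,-3,4)→(3,3,4)
reduced (well bottom): (3,3,4) with a≤c, −a<b≤a
well minimum |f| = |-3| = 3 (negative-definite)

3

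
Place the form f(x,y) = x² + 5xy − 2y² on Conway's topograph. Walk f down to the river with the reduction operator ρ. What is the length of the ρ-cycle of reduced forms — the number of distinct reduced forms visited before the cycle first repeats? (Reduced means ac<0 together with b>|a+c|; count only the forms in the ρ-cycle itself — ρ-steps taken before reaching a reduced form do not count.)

D = 33, ⌊√D⌋ = 5
river: ρ → (-2,3,3)
river: ρ → (3,3,-2)
river: ρ → (-2,5,1)
river: ρ → (1,5,-2)
ρ-cycle length = 4 (tail of 0 descent steps not counted)

4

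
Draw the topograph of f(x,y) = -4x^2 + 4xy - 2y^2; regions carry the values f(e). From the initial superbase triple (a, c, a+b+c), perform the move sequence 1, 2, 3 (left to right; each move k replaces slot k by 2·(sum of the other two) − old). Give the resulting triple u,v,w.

start (-4,-2,-2) = (f(1,0),f(0,1),f(1,1))
replace slot 1: 2·((-2)+(-2)) − (-4) = -4 → (-4,-2,-2)
replace slot 2: 2·((-4)+(-2)) − (-2) = -10 → (-4,-10,-2)
replace slot 3: 2·((-4)+(-10)) − (-2) = -26 → (-4,-10,-26)

-4,-10,-26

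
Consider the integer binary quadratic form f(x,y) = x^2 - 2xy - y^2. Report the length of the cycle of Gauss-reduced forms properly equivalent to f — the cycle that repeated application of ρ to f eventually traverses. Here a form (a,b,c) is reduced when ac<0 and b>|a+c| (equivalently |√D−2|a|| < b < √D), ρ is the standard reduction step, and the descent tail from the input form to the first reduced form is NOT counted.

D = 8, ⌊√D⌋ = 2
descent: ρ → (-1,2,1)  [lands on river]
river: ρ → (1,2,-1)
ρ-cycle length = 2 (tail of 1 descent step not counted)

2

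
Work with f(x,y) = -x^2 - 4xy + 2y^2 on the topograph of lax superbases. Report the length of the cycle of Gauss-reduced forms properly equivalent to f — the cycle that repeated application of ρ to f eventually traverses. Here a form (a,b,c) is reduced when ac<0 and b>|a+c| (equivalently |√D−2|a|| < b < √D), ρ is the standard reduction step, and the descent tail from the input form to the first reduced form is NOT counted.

D = 24, ⌊√D⌋ = 4
descent: ρ → (2,4,-1)  [lands on river]
river: ρ → (-1,4,2)
ρ-cycle length = 2 (tail of 1 descent step not counted)

2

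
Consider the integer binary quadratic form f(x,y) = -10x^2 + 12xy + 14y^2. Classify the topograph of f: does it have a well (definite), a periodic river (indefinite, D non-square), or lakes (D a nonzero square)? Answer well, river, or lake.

D = b²−4ac = 12² − 4·(-10)·14 = 704
D > 0 non-square ⇒ indefinite ⇒ periodic river

river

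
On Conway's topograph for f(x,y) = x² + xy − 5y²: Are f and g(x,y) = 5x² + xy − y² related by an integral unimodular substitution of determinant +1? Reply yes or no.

D₁ = 21, D₂ = 21
river cycle of f (length 2): (1, 3, -3), (-3, 3, 1)
river cycle of g (length 2): (-1, 3, 3), (3, 3, -1)
cycles differ ⇒ inequivalent

no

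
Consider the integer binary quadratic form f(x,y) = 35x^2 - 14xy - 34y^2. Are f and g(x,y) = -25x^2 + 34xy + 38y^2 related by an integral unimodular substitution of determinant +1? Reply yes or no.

D₁ = 4956, D₂ = 4956
river cycle of f (length 6): (-34, 14, 35), (35, 56, -13), (-13, 48, 51), (51, 54, -10), (-10, 66, 15), (15, 54, -34)
river cycle of g (length 6): (38, 42, -21), (-21, 42, 38), (38, 34, -25), (-25, 66, 6), (6, 66, -25), (-25, 34, 38)
cycles differ ⇒ inequivalent

no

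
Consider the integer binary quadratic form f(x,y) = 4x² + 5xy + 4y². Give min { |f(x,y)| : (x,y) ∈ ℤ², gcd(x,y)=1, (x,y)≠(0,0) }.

translate: b→-3 (≡5 mod 8), so (4,5,4)→(4,-3,3)
flip: (4,-3,3)→(3,3,4)
reduced (well bottom): (3,3,4) with a≤c, −a<b≤a
well minimum = a = 3

3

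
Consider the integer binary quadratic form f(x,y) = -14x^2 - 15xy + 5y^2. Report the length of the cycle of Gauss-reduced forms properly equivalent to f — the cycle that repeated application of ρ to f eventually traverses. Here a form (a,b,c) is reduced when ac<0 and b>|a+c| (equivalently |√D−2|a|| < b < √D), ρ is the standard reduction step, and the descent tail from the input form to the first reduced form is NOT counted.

D = 505, ⌊√D⌋ = 22
descent: ρ → (5,15,-14)  [lands on river]
river: ρ → (-14,13,6)
river: ρ → (6,11,-16)
river: ρ → (-16,21,1)
river: ρ → (1,21,-16)
river: ρ → (-16,11,6)
river: ρ → (6,13,-14)
river: ρ → (-14,15,5)
ρ-cycle length = 8 (tail of 1 descent step not counted)

8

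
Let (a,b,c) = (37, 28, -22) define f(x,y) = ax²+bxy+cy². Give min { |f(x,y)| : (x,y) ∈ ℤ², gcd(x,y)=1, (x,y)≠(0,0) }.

river: ρ → (-22,60,5)
river: ρ → (5,60,-22)
river: ρ → (-22,28,37)
river: ρ → (37,46,-13)
river: ρ → (-13,58,13)
river: ρ → (13,46,-37)
river: ρ → (-37,28,22)
river: ρ → (22,60,-5)
river: ρ → (-5,60,22)
river: ρ → (22,28,-37)
river: ρ → (-37,46,13)
river: ρ → (13,58,-13)
river: ρ → (-13,46,37)
river: ρ → (37,28,-22)
closes: descent 0, river 14
min |a| on river = 5

5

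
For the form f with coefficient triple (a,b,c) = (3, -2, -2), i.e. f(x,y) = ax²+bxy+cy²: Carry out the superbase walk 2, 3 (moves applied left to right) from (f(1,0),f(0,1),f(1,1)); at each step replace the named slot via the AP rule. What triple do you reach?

start (3,-2,-1) = (f(1,0),f(0,1),f(1,1))
replace slot 2: 2·(3+(-1)) − (-2) = 6 → (3,6,-1)
replace slot 3: 2·(3+6) − (-1) = 19 → (3,6,19)

3,6,19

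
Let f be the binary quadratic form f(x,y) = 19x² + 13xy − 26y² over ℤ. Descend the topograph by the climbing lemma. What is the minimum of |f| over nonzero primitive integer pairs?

river: ρ → (-26,39,6)
river: ρ → (6,45,-5)
river: ρ → (-5,45,6)
river: ρ → (6,39,-26)
river: ρ → (-26,13,19)
river: ρ → (19,25,-20)
river: ρ → (-20,15,24)
river: ρ → (24,33,-11)
river: ρ → (-11,33,24)
river: ρ → (24,15,-20)
river: ρ → (-20,25,19)
river: ρ → (19,13,-26)
closes: descent 0, river 12
min |a| on river = 5

5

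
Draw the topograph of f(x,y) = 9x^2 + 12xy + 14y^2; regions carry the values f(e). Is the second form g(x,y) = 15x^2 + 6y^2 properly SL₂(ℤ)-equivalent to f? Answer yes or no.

D₁ = -360, D₂ = -360
f: translate: b→-6 (≡12 mod 18), so (9,12,14)→(9,-6,11)
f: reduced (well bottom): (9,-6,11) with a≤c, −a<b≤a
g: flip: (15,0,6)→(6,0,15)
g: reduced (well bottom): (6,0,15) with a≤c, −a<b≤a
reduced forms (9, -6, 11) vs (6, 0, 15) ⇒ inequivalent

no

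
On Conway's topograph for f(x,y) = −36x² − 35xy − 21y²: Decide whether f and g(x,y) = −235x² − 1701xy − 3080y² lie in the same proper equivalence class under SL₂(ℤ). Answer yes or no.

D₁ = -1799, D₂ = -1799
f is negative-definite; reduce −f:
−f: flip: (36,35,21)→(21,-35,36)
−f: translate: b→7 (≡-35 mod 42), so (21,-35,36)→(21,7,22)
−f: reduced (well bottom): (21,7,22) with a≤c, −a<b≤a
flip sign back: reduced form of f is (-21,-7,-22)
g is negative-definite; reduce −g:
−g: translate: b→-179 (≡1701 mod 470), so (235,1701,3080)→(235,-179,36)
−g: flip: (235,-179,36)→(36,179,235)
−g: translate: b→35 (≡179 mod 72), so (36,179,235)→(36,35,21)
−g: flip: (36,35,21)→(21,-35,36)
−g: translate: b→7 (≡-35 mod 42), so (21,-35,36)→(21,7,22)
−g: reduced (well bottom): (21,7,22) with a≤c, −a<b≤a
flip sign back: reduced form of g is (-21,-7,-22)
reduced forms (-21, -7, -22) vs (-21, -7, -22) ⇒ equivalent

yes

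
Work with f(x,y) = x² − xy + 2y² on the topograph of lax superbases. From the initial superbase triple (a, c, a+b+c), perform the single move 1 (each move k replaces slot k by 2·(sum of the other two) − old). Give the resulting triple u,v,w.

start (1,2,2) = (f(1,0),f(0,1),f(1,1))
replace slot 1: 2·(2+2) − 1 = 7 → (7,2,2)

7,2,2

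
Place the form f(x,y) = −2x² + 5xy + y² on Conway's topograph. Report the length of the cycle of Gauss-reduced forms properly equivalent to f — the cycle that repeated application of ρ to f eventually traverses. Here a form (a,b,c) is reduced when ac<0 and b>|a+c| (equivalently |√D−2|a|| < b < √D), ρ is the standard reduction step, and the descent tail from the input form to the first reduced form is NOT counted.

D = 33, ⌊√D⌋ = 5
river: ρ → (1,5,-2)
river: ρ → (-2,3,3)
river: ρ → (3,3,-2)
river: ρ → (-2,5,1)
ρ-cycle length = 4 (tail of 0 descent steps not counted)

4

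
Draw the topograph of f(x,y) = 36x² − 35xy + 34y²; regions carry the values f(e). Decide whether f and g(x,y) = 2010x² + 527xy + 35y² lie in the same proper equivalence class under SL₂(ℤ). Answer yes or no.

D₁ = -3671, D₂ = -3671
f: flip: (36,-35,34)→(34,35,36)
f: translate: b→-33 (≡35 mod 68), so (34,35,36)→(34,-33,35)
f: reduced (well bottom): (34,-33,35) with a≤c, −a<b≤a
g: flip: (2010,527,35)→(35,-527,2010)
g: translate: b→33 (≡-527 mod 70), so (35,-527,2010)→(35,33,34)
g: flip: (35,33,34)→(34,-33,35)
g: reduced (well bottom): (34,-33,35) with a≤c, −a<b≤a
reduced forms (34, -33, 35) vs (34, -33, 35) ⇒ equivalent

yes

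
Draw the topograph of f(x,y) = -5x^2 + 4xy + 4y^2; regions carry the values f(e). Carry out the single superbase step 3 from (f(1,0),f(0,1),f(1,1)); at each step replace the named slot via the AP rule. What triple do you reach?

start (-5,4,3) = (f(1,0),f(0,1),f(1,1))
replace slot 3: 2·((-5)+4) − 3 = -5 → (-5,4,-5)

-5,4,-5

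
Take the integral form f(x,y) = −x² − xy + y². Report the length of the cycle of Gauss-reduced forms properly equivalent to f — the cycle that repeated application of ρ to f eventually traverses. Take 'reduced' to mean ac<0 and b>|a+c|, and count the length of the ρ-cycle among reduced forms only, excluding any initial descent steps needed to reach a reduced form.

D = 5, ⌊√D⌋ = 2
descent: ρ → (1,1,-1)  [lands on river]
river: ρ → (-1,1,1)
ρ-cycle length = 2 (tail of 1 descent step not counted)

2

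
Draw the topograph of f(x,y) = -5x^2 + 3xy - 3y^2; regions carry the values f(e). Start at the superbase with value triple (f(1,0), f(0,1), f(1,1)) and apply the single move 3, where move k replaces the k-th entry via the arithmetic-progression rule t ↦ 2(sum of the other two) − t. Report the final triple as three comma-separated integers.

start (-5,-3,-5) = (f(1,0),f(0,1),f(1,1))
replace slot 3: 2·((-5)+(-3)) − (-5) = -11 → (-5,-3,-11)

-5,-3,-11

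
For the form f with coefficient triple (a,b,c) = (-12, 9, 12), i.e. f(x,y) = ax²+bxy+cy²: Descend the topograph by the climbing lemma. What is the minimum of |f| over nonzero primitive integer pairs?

river: ρ → (12,15,-9)
river: ρ → (-9,21,6)
river: ρ → (6,15,-18)
river: ρ → (-18,21,3)
river: ρ → (3,21,-18)
river: ρ → (-18,15,6)
river: ρ → (6,21,-9)
river: ρ → (-9,15,12)
river: ρ → (12,9,-12)
river: ρ → (-12,15,9)
river: ρ → (9,21,-6)
river: ρ → (-6,15,18)
river: ρ → (18,21,-3)
river: ρ → (-3,21,18)
river: ρ → (18,15,-6)
river: ρ → (-6,21,9)
river: ρ → (9,15,-12)
river: ρ → (-12,9,12)
closes: descent 0, river 18
min |a| on river = 3

3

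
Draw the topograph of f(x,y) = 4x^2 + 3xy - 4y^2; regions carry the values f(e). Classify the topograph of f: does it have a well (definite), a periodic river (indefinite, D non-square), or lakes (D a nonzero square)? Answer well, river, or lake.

D = b²−4ac = 3² − 4·4·(-4) = 73
D > 0 non-square ⇒ indefinite ⇒ periodic river

river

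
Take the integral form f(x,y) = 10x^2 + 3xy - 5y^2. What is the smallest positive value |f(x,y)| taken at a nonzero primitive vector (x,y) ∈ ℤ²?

descent: ρ → (-5,7,8)  [lands on river]
river: ρ → (8,9,-4)
river: ρ → (-4,7,10)
river: ρ → (10,13,-1)
river: ρ → (-1,13,10)
river: ρ → (10,7,-4)
river: ρ → (-4,9,8)
river: ρ → (8,7,-5)
river: ρ → (-5,13,2)
river: ρ → (2,11,-11)
river: ρ → (-11,11,2)
river: ρ → (2,13,-5)
closes: descent 1, river 12
min |a| on river = 1

1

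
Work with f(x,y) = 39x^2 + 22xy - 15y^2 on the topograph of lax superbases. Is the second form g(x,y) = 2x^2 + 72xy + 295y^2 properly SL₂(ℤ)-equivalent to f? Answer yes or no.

D₁ = 2824, D₂ = 2824
river cycle of f (length 8): (-15, 38, 23), (23, 8, -30), (-30, 52, 1), (1, 52, -30), (-30, 8, 23), (23, 38, -15), (-15, 52, 2), (2, 52, -15)
river cycle of g (length 8): (2, 52, -15), (-15, 38, 23), (23, 8, -30), (-30, 52, 1), (1, 52, -30), (-30, 8, 23), (23, 38, -15), (-15, 52, 2)
cycles coincide ⇒ equivalent

yes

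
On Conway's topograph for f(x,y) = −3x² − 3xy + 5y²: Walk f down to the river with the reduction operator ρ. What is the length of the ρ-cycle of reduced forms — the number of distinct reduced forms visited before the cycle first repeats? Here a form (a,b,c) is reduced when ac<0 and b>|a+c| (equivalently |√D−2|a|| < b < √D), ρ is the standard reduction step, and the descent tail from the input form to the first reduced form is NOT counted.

D = 69, ⌊√D⌋ = 8
descent: ρ → (5,3,-3)  [lands on river]
river: ρ → (-3,3,5)
river: ρ → (5,7,-1)
river: ρ → (-1,7,5)
ρ-cycle length = 4 (tail of 1 descent step not counted)

4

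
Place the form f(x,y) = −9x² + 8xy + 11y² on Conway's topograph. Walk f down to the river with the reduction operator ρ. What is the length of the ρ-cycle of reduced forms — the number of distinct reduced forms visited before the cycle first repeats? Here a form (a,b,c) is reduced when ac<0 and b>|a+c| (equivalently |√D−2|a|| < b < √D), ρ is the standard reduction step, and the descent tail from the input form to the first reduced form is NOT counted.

D = 460, ⌊√D⌋ = 21
river: ρ → (11,14,-6)
river: ρ → (-6,10,15)
river: ρ → (15,20,-1)
river: ρ → (-1,20,15)
river: ρ → (15,10,-6)
river: ρ → (-6,14,11)
river: ρ → (11,8,-9)
river: ρ → (-9,10,10)
river: ρ → (10,10,-9)
river: ρ → (-9,8,11)
ρ-cycle length = 10 (tail of 0 descent steps not counted)

10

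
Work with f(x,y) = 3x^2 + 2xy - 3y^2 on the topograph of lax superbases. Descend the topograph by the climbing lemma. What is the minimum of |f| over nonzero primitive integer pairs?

river: ρ → (-3,4,2)
river: ρ → (2,4,-3)
river: ρ → (-3,2,3)
river: ρ → (3,4,-2)
river: ρ → (-2,4,3)
river: ρ → (3,2,-3)
closes: descent 0, river 6
min |a| on river = 2

2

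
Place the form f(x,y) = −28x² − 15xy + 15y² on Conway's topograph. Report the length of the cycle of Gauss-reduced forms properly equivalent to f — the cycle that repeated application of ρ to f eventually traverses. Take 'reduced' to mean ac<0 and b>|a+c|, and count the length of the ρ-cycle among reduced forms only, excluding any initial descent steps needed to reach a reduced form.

D = 1905, ⌊√D⌋ = 43
descent: ρ → (15,15,-28)  [lands on river]
river: ρ → (-28,41,2)
river: ρ → (2,43,-7)
river: ρ → (-7,41,8)
river: ρ → (8,39,-12)
river: ρ → (-12,33,17)
river: ρ → (17,35,-10)
river: ρ → (-10,25,32)
river: ρ → (32,39,-3)
river: ρ → (-3,39,32)
river: ρ → (32,25,-10)
river: ρ → (-10,35,17)
river: ρ → (17,33,-12)
river: ρ → (-12,39,8)
river: ρ → (8,41,-7)
river: ρ → (-7,43,2)
river: ρ → (2,41,-28)
river: ρ → (-28,15,15)
ρ-cycle length = 18 (tail of 1 descent step not counted)

18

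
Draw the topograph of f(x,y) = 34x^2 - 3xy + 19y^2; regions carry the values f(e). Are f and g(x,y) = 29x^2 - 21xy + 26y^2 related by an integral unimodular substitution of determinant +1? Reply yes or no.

D₁ = -2575, D₂ = -2575
f: flip: (34,-3,19)→(19,3,34)
f: reduced (well bottom): (19,3,34) with a≤c, −a<b≤a
g: flip: (29,-21,26)→(26,21,29)
g: reduced (well bottom): (26,21,29) with a≤c, −a<b≤a
reduced forms (19, 3, 34) vs (26, 21, 29) ⇒ inequivalent

no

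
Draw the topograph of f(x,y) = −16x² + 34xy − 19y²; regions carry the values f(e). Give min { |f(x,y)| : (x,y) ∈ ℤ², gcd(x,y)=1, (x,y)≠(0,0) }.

translate: b→-2 (≡-34 mod 32), so (16,-34,19)→(16,-2,1)
flip: (16,-2,1)→(1,2,16)
translate: b→0 (≡2 mod 2), so (1,2,16)→(1,0,15)
reduced (well bottom): (1,0,15) with a≤c, −a<b≤a
well minimum |f| = |-1| = 1 (negative-definite)

1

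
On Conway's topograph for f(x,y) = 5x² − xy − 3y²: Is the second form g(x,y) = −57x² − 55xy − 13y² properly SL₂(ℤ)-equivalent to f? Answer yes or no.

D₁ = 61, D₂ = 61
river cycle of f (length 6): (-3, 7, 1), (1, 7, -3), (-3, 5, 3), (3, 7, -1), (-1, 7, 3), (3, 5, -3)
river cycle of g (length 6): (1, 7, -3), (-3, 5, 3), (3, 7, -1), (-1, 7, 3), (3, 5, -3), (-3, 7, 1)
cycles coincide ⇒ equivalent

yes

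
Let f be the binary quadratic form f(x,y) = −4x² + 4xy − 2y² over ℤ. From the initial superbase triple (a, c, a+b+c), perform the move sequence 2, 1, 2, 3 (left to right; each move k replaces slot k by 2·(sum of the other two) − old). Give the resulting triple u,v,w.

start (-4,-2,-2) = (f(1,0),f(0,1),f(1,1))
replace slot 2: 2·((-4)+(-2)) − (-2) = -10 → (-4,-10,-2)
replace slot 1: 2·((-10)+(-2)) − (-4) = -20 → (-20,-10,-2)
replace slot 2: 2·((-20)+(-2)) − (-10) = -34 → (-20,-34,-2)
replace slot 3: 2·((-20)+(-34)) − (-2) = -106 → (-20,-34,-106)

-20,-34,-106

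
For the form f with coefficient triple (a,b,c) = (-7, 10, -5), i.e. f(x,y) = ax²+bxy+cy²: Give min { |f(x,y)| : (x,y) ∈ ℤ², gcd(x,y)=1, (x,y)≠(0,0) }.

translate: b→4 (≡-10 mod 14), so (7,-10,5)→(7,4,2)
flip: (7,4,2)→(2,-4,7)
translate: b→0 (≡-4 mod 4), so (2,-4,7)→(2,0,5)
reduced (well bottom): (2,0,5) with a≤c, −a<b≤a
well minimum |f| = |-2| = 2 (negative-definite)

2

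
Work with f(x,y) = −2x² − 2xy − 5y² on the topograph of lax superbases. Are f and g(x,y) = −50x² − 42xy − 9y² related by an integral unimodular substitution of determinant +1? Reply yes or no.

D₁ = -36, D₂ = -36
f is negative-definite; reduce −f:
−f: reduced (well bottom): (2,2,5) with a≤c, −a<b≤a
flip sign back: reduced form of f is (-2,-2,-5)
g is negative-definite; reduce −g:
−g: flip: (50,42,9)→(9,-42,50)
−g: translate: b→-6 (≡-42 mod 18), so (9,-42,50)→(9,-6,2)
−g: flip: (9,-6,2)→(2,6,9)
−g: translate: b→2 (≡6 mod 4), so (2,6,9)→(2,2,5)
−g: reduced (well bottom): (2,2,5) with a≤c, −a<b≤a
flip sign back: reduced form of g is (-2,-2,-5)
reduced forms (-2, -2, -5) vs (-2, -2, -5) ⇒ equivalent

yes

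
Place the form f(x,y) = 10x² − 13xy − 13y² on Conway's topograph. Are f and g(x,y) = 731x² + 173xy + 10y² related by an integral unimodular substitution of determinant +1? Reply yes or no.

D₁ = 689, D₂ = 689
river cycle of f (length 6): (-13, 13, 10), (10, 7, -16), (-16, 25, 1), (1, 25, -16), (-16, 7, 10), (10, 13, -13)
river cycle of g (length 6): (10, 7, -16), (-16, 25, 1), (1, 25, -16), (-16, 7, 10), (10, 13, -13), (-13, 13, 10)
cycles coincide ⇒ equivalent

yes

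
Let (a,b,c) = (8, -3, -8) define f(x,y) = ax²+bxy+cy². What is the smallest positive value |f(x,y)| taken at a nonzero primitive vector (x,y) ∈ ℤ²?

descent: ρ → (-8,3,8)  [lands on river]
river: ρ → (8,13,-3)
river: ρ → (-3,11,12)
river: ρ → (12,13,-2)
river: ρ → (-2,15,5)
river: ρ → (5,15,-2)
river: ρ → (-2,13,12)
river: ρ → (12,11,-3)
river: ρ → (-3,13,8)
river: ρ → (8,3,-8)
river: ρ → (-8,13,3)
river: ρ → (3,11,-12)
river: ρ → (-12,13,2)
river: ρ → (2,15,-5)
river: ρ → (-5,15,2)
river: ρ → (2,13,-12)
river: ρ → (-12,11,3)
river: ρ → (3,13,-8)
closes: descent 1, river 18
min |a| on river = 2

2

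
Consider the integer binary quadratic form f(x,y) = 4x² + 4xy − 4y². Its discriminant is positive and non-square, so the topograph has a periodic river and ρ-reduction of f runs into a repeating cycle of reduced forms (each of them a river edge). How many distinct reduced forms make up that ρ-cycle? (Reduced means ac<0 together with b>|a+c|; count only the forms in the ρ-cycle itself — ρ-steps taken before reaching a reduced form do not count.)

D = 80, ⌊√D⌋ = 8
river: ρ → (-4,4,4)
river: ρ → (4,4,-4)
ρ-cycle length = 2 (tail of 0 descent steps not counted)

2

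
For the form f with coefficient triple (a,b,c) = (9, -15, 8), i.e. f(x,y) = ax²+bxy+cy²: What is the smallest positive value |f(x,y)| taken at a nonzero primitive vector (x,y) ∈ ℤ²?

translate: b→3 (≡-15 mod 18), so (9,-15,8)→(9,3,2)
flip: (9,3,2)→(2,-3,9)
translate: b→1 (≡-3 mod 4), so (2,-3,9)→(2,1,8)
reduced (well bottom): (2,1,8) with a≤c, −a<b≤a
well minimum = a = 2

2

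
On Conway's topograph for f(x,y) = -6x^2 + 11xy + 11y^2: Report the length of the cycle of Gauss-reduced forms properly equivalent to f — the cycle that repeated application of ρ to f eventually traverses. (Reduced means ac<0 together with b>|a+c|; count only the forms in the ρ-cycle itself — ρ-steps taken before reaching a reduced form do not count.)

D = 385, ⌊√D⌋ = 19
river: ρ → (11,11,-6)
river: ρ → (-6,13,9)
river: ρ → (9,5,-10)
river: ρ → (-10,15,4)
river: ρ → (4,17,-6)
river: ρ → (-6,19,1)
river: ρ → (1,19,-6)
river: ρ → (-6,17,4)
river: ρ → (4,15,-10)
river: ρ → (-10,5,9)
river: ρ → (9,13,-6)
river: ρ → (-6,11,11)
ρ-cycle length = 12 (tail of 0 descent steps not counted)

12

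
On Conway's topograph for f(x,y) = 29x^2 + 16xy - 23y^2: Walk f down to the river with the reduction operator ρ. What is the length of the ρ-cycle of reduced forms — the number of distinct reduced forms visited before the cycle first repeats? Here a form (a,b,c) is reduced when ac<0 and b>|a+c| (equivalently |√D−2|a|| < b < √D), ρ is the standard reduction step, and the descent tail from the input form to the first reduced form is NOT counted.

D = 2924, ⌊√D⌋ = 54
river: ρ → (-23,30,22)
river: ρ → (22,14,-31)
river: ρ → (-31,48,5)
river: ρ → (5,52,-11)
river: ρ → (-11,36,37)
river: ρ → (37,38,-10)
river: ρ → (-10,42,29)
river: ρ → (29,16,-23)
ρ-cycle length = 8 (tail of 0 descent steps not counted)

8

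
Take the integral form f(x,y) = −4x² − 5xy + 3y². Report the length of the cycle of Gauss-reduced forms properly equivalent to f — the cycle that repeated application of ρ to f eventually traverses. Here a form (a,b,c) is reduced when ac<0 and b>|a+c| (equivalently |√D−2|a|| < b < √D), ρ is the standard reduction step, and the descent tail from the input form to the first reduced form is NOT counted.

D = 73, ⌊√D⌋ = 8
descent: ρ → (3,5,-4)  [lands on river]
river: ρ → (-4,3,4)
river: ρ → (4,5,-3)
river: ρ → (-3,7,2)
river: ρ → (2,5,-6)
river: ρ → (-6,7,1)
river: ρ → (1,7,-6)
river: ρ → (-6,5,2)
river: ρ → (2,7,-3)
river: ρ → (-3,5,4)
river: ρ → (4,3,-4)
river: ρ → (-4,5,3)
river: ρ → (3,7,-2)
river: ρ → (-2,5,6)
river: ρ → (6,7,-1)
river: ρ → (-1,7,6)
river: ρ → (6,5,-2)
river: ρ → (-2,7,3)
ρ-cycle length = 18 (tail of 1 descent step not counted)

18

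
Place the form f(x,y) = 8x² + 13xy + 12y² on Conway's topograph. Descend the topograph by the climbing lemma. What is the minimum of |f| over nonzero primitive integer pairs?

translate: b→-3 (≡13 mod 16), so (8,13,12)→(8,-3,7)
flip: (8,-3,7)→(7,3,8)
reduced (well bottom): (7,3,8) with a≤c, −a<b≤a
well minimum = a = 7

7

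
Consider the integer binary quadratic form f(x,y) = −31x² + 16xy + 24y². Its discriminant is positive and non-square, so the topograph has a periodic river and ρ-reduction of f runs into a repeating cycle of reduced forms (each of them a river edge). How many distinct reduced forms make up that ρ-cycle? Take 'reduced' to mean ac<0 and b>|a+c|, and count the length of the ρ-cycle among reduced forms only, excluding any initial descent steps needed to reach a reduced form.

D = 3232, ⌊√D⌋ = 56
river: ρ → (24,32,-23)
river: ρ → (-23,14,33)
river: ρ → (33,52,-4)
river: ρ → (-4,52,33)
river: ρ → (33,14,-23)
river: ρ → (-23,32,24)
river: ρ → (24,16,-31)
river: ρ → (-31,46,9)
river: ρ → (9,44,-36)
river: ρ → (-36,28,17)
river: ρ → (17,40,-24)
river: ρ → (-24,56,1)
river: ρ → (1,56,-24)
river: ρ → (-24,40,17)
river: ρ → (17,28,-36)
river: ρ → (-36,44,9)
river: ρ → (9,46,-31)
river: ρ → (-31,16,24)
ρ-cycle length = 18 (tail of 0 descent steps not counted)

18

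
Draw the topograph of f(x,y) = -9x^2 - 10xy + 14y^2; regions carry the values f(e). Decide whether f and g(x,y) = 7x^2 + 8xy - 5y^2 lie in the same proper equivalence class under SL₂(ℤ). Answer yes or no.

D₁ = 604, D₂ = 204
discriminants differ ⇒ not SL₂(ℤ)-equivalent

no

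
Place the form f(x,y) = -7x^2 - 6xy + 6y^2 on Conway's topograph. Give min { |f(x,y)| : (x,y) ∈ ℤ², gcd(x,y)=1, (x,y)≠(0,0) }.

descent: ρ → (6,6,-7)  [lands on river]
river: ρ → (-7,8,5)
river: ρ → (5,12,-3)
river: ρ → (-3,12,5)
river: ρ → (5,8,-7)
river: ρ → (-7,6,6)
closes: descent 1, river 6
min |a| on river = 3

3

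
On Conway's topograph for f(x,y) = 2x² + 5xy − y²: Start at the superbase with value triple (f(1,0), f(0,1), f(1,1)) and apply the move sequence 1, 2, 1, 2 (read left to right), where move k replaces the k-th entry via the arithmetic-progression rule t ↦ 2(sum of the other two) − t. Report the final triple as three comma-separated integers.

start (2,-1,6) = (f(1,0),f(0,1),f(1,1))
replace slot 1: 2·((-1)+6) − 2 = 8 → (8,-1,6)
replace slot 2: 2·(8+6) − (-1) = 29 → (8,29,6)
replace slot 1: 2·(29+6) − 8 = 62 → (62,29,6)
replace slot 2: 2·(62+6) − 29 = 107 → (62,107,6)

62,107,6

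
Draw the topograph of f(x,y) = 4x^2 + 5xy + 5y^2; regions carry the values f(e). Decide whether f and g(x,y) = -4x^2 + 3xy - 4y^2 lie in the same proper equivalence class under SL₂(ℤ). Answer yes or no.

D₁ = -55, D₂ = -55
f: translate: b→-3 (≡5 mod 8), so (4,5,5)→(4,-3,4)
f: flip: (4,-3,4)→(4,3,4)
f: reduced (well bottom): (4,3,4) with a≤c, −a<b≤a
g is negative-definite; reduce −g:
−g: flip: (4,-3,4)→(4,3,4)
−g: reduced (well bottom): (4,3,4) with a≤c, −a<b≤a
flip sign back: reduced form of g is (-4,-3,-4)
reduced forms (4, 3, 4) vs (-4, -3, -4) ⇒ inequivalent

no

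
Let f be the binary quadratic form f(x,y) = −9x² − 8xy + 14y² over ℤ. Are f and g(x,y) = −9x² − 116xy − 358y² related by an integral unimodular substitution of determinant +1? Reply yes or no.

D₁ = 568, D₂ = 568
river cycle of f (length 6): (14, 8, -9), (-9, 10, 13), (13, 16, -6), (-6, 20, 7), (7, 22, -3), (-3, 20, 14)
river cycle of g (length 6): (-9, 10, 13), (13, 16, -6), (-6, 20, 7), (7, 22, -3), (-3, 20, 14), (14, 8, -9)
cycles coincide ⇒ equivalent

yes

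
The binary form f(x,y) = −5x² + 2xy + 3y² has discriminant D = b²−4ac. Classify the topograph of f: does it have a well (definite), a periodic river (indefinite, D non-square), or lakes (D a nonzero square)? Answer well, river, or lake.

D = b²−4ac = 2² − 4·(-5)·3 = 64
D = 8² is a perfect square ⇒ form factors over ℤ ⇒ lakes

lake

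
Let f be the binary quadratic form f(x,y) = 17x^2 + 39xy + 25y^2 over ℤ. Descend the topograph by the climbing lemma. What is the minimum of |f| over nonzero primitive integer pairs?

translate: b→5 (≡39 mod 34), so (17,39,25)→(17,5,3)
flip: (17,5,3)→(3,-5,17)
translate: b→1 (≡-5 mod 6), so (3,-5,17)→(3,1,15)
reduced (well bottom): (3,1,15) with a≤c, −a<b≤a
well minimum = a = 3

3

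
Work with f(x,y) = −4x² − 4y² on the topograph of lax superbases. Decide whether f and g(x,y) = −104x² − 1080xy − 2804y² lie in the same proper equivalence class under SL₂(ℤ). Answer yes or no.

D₁ = -64, D₂ = -64
f is negative-definite; reduce −f:
−f: reduced (well bottom): (4,0,4) with a≤c, −a<b≤a
flip sign back: reduced form of f is (-4,0,-4)
g is negative-definite; reduce −g:
−g: translate: b→40 (≡1080 mod 208), so (104,1080,2804)→(104,40,4)
−g: flip: (104,40,4)→(4,-40,104)
−g: translate: b→0 (≡-40 mod 8), so (4,-40,104)→(4,0,4)
−g: reduced (well bottom): (4,0,4) with a≤c, −a<b≤a
flip sign back: reduced form of g is (-4,0,-4)
reduced forms (-4, 0, -4) vs (-4, 0, -4) ⇒ equivalent

yes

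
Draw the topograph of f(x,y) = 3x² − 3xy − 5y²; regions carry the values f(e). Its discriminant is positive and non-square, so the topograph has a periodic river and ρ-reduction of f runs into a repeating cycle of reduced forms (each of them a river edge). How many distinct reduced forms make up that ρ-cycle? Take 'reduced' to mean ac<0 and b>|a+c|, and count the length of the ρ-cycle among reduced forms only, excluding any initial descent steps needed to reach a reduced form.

D = 69, ⌊√D⌋ = 8
descent: ρ → (-5,3,3)  [lands on river]
river: ρ → (3,3,-5)
river: ρ → (-5,7,1)
river: ρ → (1,7,-5)
ρ-cycle length = 4 (tail of 1 descent step not counted)

4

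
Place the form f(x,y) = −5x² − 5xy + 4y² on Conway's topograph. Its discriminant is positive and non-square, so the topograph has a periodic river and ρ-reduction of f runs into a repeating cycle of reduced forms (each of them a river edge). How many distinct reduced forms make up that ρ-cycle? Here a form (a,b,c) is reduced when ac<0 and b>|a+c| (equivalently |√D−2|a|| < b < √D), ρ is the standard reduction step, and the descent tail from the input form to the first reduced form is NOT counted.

D = 105, ⌊√D⌋ = 10
descent: ρ → (4,5,-5)  [lands on river]
river: ρ → (-5,5,4)
river: ρ → (4,3,-6)
river: ρ → (-6,9,1)
river: ρ → (1,9,-6)
river: ρ → (-6,3,4)
ρ-cycle length = 6 (tail of 1 descent step not counted)

6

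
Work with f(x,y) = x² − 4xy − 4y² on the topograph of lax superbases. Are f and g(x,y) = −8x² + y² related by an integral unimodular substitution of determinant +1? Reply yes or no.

D₁ = 32, D₂ = 32
river cycle of f (length 2): (-4, 4, 1), (1, 4, -4)
river cycle of g (length 2): (1, 4, -4), (-4, 4, 1)
cycles coincide ⇒ equivalent

yes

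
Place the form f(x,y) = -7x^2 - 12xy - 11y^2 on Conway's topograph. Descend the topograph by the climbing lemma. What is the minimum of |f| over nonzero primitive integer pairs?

translate: b→-2 (≡12 mod 14), so (7,12,11)→(7,-2,6)
flip: (7,-2,6)→(6,2,7)
reduced (well bottom): (6,2,7) with a≤c, −a<b≤a
well minimum |f| = |-6| = 6 (negative-definite)

6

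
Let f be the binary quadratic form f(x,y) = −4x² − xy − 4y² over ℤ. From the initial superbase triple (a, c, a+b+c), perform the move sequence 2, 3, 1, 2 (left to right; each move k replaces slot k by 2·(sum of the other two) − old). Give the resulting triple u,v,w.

start (-4,-4,-9) = (f(1,0),f(0,1),f(1,1))
replace slot 2: 2·((-4)+(-9)) − (-4) = -22 → (-4,-22,-9)
replace slot 3: 2·((-4)+(-22)) − (-9) = -43 → (-4,-22,-43)
replace slot 1: 2·((-22)+(-43)) − (-4) = -126 → (-126,-22,-43)
replace slot 2: 2·((-126)+(-43)) − (-22) = -316 → (-126,-316,-43)

-126,-316,-43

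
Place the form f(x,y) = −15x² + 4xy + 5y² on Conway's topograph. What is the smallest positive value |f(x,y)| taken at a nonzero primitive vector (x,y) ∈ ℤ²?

descent: ρ → (5,16,-3)  [lands on river]
river: ρ → (-3,14,10)
river: ρ → (10,6,-7)
river: ρ → (-7,8,9)
river: ρ → (9,10,-6)
river: ρ → (-6,14,5)
closes: descent 1, river 6
min |a| on river = 3

3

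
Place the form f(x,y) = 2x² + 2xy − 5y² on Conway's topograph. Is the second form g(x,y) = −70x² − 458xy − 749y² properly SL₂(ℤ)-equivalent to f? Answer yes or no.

D₁ = 44, D₂ = 44
river cycle of f (length 2): (2, 6, -1), (-1, 6, 2)
river cycle of g (length 2): (2, 6, -1), (-1, 6, 2)
cycles coincide ⇒ equivalent

yes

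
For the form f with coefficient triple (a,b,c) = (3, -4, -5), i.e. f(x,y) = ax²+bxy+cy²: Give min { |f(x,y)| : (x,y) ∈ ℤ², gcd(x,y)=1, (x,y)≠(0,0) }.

descent: ρ → (-5,4,3)  [lands on river]
river: ρ → (3,8,-1)
river: ρ → (-1,8,3)
river: ρ → (3,4,-5)
river: ρ → (-5,6,2)
river: ρ → (2,6,-5)
closes: descent 1, river 6
min |a| on river = 1

1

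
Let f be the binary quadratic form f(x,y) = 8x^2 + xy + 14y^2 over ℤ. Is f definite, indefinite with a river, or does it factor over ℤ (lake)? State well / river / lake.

D = b²−4ac = 1² − 4·8·14 = -447
D < 0 ⇒ definite ⇒ every region one sign ⇒ single well

well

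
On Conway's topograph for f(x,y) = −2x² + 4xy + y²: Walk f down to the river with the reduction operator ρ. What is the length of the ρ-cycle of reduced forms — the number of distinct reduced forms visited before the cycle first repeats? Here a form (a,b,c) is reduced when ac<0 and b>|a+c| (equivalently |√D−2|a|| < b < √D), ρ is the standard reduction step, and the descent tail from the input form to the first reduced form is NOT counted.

D = 24, ⌊√D⌋ = 4
river: ρ → (1,4,-2)
river: ρ → (-2,4,1)
ρ-cycle length = 2 (tail of 0 descent steps not counted)

2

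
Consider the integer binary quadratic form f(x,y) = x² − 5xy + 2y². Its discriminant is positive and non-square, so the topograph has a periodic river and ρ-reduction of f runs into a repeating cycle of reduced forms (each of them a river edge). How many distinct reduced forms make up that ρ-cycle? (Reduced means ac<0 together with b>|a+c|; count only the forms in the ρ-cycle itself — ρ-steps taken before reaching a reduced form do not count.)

D = 17, ⌊√D⌋ = 4
descent: ρ → (2,1,-2)  [lands on river]
river: ρ → (-2,3,1)
river: ρ → (1,3,-2)
river: ρ → (-2,1,2)
river: ρ → (2,3,-1)
river: ρ → (-1,3,2)
ρ-cycle length = 6 (tail of 1 descent step not counted)

6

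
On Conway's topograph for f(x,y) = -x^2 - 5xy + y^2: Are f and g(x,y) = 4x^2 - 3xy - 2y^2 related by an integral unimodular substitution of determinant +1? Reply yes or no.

D₁ = 29, D₂ = 41
discriminants differ ⇒ not SL₂(ℤ)-equivalent

no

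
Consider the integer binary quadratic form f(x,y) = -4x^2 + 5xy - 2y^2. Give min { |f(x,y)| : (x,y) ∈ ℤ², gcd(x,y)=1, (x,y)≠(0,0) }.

translate: b→3 (≡-5 mod 8), so (4,-5,2)→(4,3,1)
flip: (4,3,1)→(1,-3,4)
translate: b→1 (≡-3 mod 2), so (1,-3,4)→(1,1,2)
reduced (well bottom): (1,1,2) with a≤c, −a<b≤a
well minimum |f| = |-1| = 1 (negative-definite)

1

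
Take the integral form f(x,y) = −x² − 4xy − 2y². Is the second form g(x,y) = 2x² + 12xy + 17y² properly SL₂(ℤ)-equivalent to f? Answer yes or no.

D₁ = 8, D₂ = 8
river cycle of f (length 2): (1, 2, -1), (-1, 2, 1)
river cycle of g (length 2): (-1, 2, 1), (1, 2, -1)
cycles coincide ⇒ equivalent

yes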